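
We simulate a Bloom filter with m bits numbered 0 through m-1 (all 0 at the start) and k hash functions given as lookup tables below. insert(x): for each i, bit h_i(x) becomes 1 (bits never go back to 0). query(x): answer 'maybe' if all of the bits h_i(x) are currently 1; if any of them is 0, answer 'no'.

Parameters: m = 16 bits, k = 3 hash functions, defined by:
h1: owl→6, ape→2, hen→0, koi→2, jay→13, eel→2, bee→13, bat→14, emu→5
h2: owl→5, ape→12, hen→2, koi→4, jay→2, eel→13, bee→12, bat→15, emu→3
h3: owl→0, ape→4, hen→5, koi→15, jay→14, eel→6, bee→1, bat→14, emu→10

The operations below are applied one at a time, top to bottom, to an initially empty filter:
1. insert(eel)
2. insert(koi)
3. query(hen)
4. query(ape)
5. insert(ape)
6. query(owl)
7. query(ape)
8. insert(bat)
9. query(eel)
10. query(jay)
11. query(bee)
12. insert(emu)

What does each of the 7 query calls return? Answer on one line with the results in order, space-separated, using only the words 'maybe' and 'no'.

Answer: no no no maybe maybe maybe no

Derivation:
Start: bits=0000000000000000
Op 1: insert eel -> sets bits 2 6 13 -> bits=0010001000000100
Op 2: insert koi -> sets bits 2 4 15 -> bits=0010101000000101
Op 3: query hen -> checks bit0=0, bit2=1, bit5=0 (has a 0) -> no
Op 4: query ape -> checks bit2=1, bit4=1, bit12=0 (has a 0) -> no
Op 5: insert ape -> sets bits 2 4 12 -> bits=0010101000001101
Op 6: query owl -> checks bit0=0, bit5=0, bit6=1 (has a 0) -> no
Op 7: query ape -> checks bit2=1, bit4=1, bit12=1 (all 1) -> maybe
Op 8: insert bat -> sets bits 14 15 -> bits=0010101000001111
Op 9: query eel -> checks bit2=1, bit6=1, bit13=1 (all 1) -> maybe
Op 10: query jay -> checks bit2=1, bit13=1, bit14=1 (all 1) -> maybe
Op 11: query bee -> checks bit1=0, bit12=1, bit13=1 (has a 0) -> no
Op 12: insert emu -> sets bits 3 5 10 -> bits=0011111000101111
Query results in order: no no no maybe maybe maybe no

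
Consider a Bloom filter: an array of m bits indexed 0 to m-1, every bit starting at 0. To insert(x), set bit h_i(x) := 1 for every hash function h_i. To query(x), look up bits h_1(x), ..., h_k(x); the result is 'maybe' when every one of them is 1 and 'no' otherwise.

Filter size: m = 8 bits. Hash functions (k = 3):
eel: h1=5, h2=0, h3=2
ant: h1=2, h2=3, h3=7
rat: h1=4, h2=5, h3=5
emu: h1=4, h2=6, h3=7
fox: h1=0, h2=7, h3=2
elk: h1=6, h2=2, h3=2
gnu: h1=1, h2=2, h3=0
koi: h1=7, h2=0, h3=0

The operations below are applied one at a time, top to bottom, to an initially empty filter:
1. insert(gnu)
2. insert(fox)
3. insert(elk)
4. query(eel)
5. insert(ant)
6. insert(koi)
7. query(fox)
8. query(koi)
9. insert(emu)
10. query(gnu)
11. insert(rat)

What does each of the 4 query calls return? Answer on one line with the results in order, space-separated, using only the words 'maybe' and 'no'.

Start: bits=00000000
Op 1: insert gnu -> sets bits 0 1 2 -> bits=11100000
Op 2: insert fox -> sets bits 0 2 7 -> bits=11100001
Op 3: insert elk -> sets bits 2 6 -> bits=11100011
Op 4: query eel -> checks bit0=1, bit2=1, bit5=0 (has a 0) -> no
Op 5: insert ant -> sets bits 2 3 7 -> bits=11110011
Op 6: insert koi -> sets bits 0 7 -> bits=11110011
Op 7: query fox -> checks bit0=1, bit2=1, bit7=1 (all 1) -> maybe
Op 8: query koi -> checks bit0=1, bit7=1 (all 1) -> maybe
Op 9: insert emu -> sets bits 4 6 7 -> bits=11111011
Op 10: query gnu -> checks bit0=1, bit1=1, bit2=1 (all 1) -> maybe
Op 11: insert rat -> sets bits 4 5 -> bits=11111111
Query results in order: no maybe maybe maybe

Answer: no maybe maybe maybe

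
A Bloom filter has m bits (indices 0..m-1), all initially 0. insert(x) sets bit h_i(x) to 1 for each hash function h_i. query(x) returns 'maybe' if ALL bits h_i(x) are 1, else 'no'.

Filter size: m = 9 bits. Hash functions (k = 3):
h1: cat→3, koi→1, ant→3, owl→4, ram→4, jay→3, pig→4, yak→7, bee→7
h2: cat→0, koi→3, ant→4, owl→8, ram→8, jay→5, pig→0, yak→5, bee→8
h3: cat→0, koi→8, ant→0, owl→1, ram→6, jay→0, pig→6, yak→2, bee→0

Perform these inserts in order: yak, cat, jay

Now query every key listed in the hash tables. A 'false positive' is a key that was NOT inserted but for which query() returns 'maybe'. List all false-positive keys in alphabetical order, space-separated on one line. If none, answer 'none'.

Start: bits=000000000
After insert 'yak': sets bits 2 5 7 -> bits=001001010
After insert 'cat': sets bits 0 3 -> bits=101101010
After insert 'jay': sets bits 0 3 5 -> bits=101101010
Not inserted: ant bee koi owl pig ram — query each against bits=101101010:
query ant: checks bit0=1, bit3=1, bit4=0 (has a 0) -> no => not a false positive
query bee: checks bit0=1, bit7=1, bit8=0 (has a 0) -> no => not a false positive
query koi: checks bit1=0, bit3=1, bit8=0 (has a 0) -> no => not a false positive
query owl: checks bit1=0, bit4=0, bit8=0 (has a 0) -> no => not a false positive
query pig: checks bit0=1, bit4=0, bit6=0 (has a 0) -> no => not a false positive
query ram: checks bit4=0, bit6=0, bit8=0 (has a 0) -> no => not a false positive
False positives (alphabetical): none

Answer: none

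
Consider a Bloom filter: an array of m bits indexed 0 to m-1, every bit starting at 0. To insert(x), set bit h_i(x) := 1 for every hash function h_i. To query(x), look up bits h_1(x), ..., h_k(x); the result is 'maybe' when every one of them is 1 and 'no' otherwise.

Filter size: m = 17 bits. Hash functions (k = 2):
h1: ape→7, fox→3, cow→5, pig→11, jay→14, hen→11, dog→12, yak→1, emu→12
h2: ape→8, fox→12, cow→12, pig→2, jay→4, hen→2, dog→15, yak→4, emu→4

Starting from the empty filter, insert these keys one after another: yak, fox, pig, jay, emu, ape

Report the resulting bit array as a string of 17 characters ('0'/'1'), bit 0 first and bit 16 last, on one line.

Answer: 01111001100110100

Derivation:
Start: bits=00000000000000000
After insert 'yak': sets bits 1 4 -> bits=01001000000000000
After insert 'fox': sets bits 3 12 -> bits=01011000000010000
After insert 'pig': sets bits 2 11 -> bits=01111000000110000
After insert 'jay': sets bits 4 14 -> bits=01111000000110100
After insert 'emu': sets bits 4 12 -> bits=01111000000110100
After insert 'ape': sets bits 7 8 -> bits=01111001100110100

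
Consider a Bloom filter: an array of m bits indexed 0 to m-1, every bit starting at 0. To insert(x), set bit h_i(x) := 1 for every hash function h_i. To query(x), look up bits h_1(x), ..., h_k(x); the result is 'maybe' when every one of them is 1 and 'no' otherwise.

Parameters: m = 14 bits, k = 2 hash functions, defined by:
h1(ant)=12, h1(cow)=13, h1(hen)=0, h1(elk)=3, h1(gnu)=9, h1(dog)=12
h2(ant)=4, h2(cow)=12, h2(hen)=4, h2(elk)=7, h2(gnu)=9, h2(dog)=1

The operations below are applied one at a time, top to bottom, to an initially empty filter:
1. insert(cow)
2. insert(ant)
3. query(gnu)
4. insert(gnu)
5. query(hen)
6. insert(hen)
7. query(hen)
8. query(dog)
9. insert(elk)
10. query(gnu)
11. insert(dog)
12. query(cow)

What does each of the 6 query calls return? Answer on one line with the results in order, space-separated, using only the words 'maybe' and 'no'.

Start: bits=00000000000000
Op 1: insert cow -> sets bits 12 13 -> bits=00000000000011
Op 2: insert ant -> sets bits 4 12 -> bits=00001000000011
Op 3: query gnu -> checks bit9=0 (has a 0) -> no
Op 4: insert gnu -> sets bits 9 -> bits=00001000010011
Op 5: query hen -> checks bit0=0, bit4=1 (has a 0) -> no
Op 6: insert hen -> sets bits 0 4 -> bits=10001000010011
Op 7: query hen -> checks bit0=1, bit4=1 (all 1) -> maybe
Op 8: query dog -> checks bit1=0, bit12=1 (has a 0) -> no
Op 9: insert elk -> sets bits 3 7 -> bits=10011001010011
Op 10: query gnu -> checks bit9=1 (all 1) -> maybe
Op 11: insert dog -> sets bits 1 12 -> bits=11011001010011
Op 12: query cow -> checks bit12=1, bit13=1 (all 1) -> maybe
Query results in order: no no maybe no maybe maybe

Answer: no no maybe no maybe maybe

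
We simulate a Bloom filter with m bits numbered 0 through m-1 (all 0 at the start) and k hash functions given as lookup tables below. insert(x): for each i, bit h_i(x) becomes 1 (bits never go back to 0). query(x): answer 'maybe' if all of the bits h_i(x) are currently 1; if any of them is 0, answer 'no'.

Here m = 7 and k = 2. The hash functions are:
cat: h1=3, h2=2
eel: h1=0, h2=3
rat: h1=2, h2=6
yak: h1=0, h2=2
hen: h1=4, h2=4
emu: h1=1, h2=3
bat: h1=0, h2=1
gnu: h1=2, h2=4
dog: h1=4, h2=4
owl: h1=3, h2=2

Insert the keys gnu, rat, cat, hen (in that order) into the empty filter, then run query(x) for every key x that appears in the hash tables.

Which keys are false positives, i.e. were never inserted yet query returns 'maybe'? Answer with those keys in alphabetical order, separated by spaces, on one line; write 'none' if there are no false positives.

Answer: dog owl

Derivation:
Start: bits=0000000
After insert 'gnu': sets bits 2 4 -> bits=0010100
After insert 'rat': sets bits 2 6 -> bits=0010101
After insert 'cat': sets bits 2 3 -> bits=0011101
After insert 'hen': sets bits 4 -> bits=0011101
Not inserted: bat dog eel emu owl yak — query each against bits=0011101:
query bat: checks bit0=0, bit1=0 (has a 0) -> no => not a false positive
query dog: checks bit4=1 (all 1) -> maybe => FALSE POSITIVE
query eel: checks bit0=0, bit3=1 (has a 0) -> no => not a false positive
query emu: checks bit1=0, bit3=1 (has a 0) -> no => not a false positive
query owl: checks bit2=1, bit3=1 (all 1) -> maybe => FALSE POSITIVE
query yak: checks bit0=0, bit2=1 (has a 0) -> no => not a false positive
False positives (alphabetical): dog owl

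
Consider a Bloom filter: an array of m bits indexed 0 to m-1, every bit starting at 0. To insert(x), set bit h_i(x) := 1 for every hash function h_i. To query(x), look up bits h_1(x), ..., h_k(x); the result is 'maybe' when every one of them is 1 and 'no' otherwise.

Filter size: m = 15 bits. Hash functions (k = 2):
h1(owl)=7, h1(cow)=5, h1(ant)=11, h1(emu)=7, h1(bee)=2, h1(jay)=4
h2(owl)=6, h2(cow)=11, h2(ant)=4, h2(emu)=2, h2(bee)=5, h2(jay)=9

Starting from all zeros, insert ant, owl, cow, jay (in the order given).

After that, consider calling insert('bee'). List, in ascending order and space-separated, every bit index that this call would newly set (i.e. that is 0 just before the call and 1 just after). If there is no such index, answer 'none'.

Start: bits=000000000000000
After insert 'ant': sets bits 4 11 -> bits=000010000001000
After insert 'owl': sets bits 6 7 -> bits=000010110001000
After insert 'cow': sets bits 5 11 -> bits=000011110001000
After insert 'jay': sets bits 4 9 -> bits=000011110101000
insert 'bee' would touch bits 2 5; currently bit2=0, bit5=1
Bits that are 0 among those (would change 0->1): 2

Answer: 2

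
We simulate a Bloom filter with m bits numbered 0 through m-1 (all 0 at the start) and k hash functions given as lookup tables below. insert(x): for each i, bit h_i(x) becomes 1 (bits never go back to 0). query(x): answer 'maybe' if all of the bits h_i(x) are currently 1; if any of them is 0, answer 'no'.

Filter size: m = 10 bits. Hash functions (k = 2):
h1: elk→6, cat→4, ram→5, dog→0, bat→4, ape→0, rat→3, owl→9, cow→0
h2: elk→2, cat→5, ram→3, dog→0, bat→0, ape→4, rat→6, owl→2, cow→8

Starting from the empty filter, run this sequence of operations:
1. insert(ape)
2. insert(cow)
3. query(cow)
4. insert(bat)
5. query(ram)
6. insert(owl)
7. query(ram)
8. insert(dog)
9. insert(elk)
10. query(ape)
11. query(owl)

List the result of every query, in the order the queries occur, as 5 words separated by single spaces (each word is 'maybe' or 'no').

Answer: maybe no no maybe maybe

Derivation:
Start: bits=0000000000
Op 1: insert ape -> sets bits 0 4 -> bits=1000100000
Op 2: insert cow -> sets bits 0 8 -> bits=1000100010
Op 3: query cow -> checks bit0=1, bit8=1 (all 1) -> maybe
Op 4: insert bat -> sets bits 0 4 -> bits=1000100010
Op 5: query ram -> checks bit3=0, bit5=0 (has a 0) -> no
Op 6: insert owl -> sets bits 2 9 -> bits=1010100011
Op 7: query ram -> checks bit3=0, bit5=0 (has a 0) -> no
Op 8: insert dog -> sets bits 0 -> bits=1010100011
Op 9: insert elk -> sets bits 2 6 -> bits=1010101011
Op 10: query ape -> checks bit0=1, bit4=1 (all 1) -> maybe
Op 11: query owl -> checks bit2=1, bit9=1 (all 1) -> maybe
Query results in order: maybe no no maybe maybe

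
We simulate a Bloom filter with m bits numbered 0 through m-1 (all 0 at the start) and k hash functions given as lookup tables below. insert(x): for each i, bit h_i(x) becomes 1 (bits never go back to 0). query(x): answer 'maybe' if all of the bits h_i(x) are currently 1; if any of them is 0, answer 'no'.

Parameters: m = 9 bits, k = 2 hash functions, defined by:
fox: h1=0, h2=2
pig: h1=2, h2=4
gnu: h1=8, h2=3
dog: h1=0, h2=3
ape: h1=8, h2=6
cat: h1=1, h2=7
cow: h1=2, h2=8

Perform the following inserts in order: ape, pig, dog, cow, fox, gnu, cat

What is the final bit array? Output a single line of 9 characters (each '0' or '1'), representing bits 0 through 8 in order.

Start: bits=000000000
After insert 'ape': sets bits 6 8 -> bits=000000101
After insert 'pig': sets bits 2 4 -> bits=001010101
After insert 'dog': sets bits 0 3 -> bits=101110101
After insert 'cow': sets bits 2 8 -> bits=101110101
After insert 'fox': sets bits 0 2 -> bits=101110101
After insert 'gnu': sets bits 3 8 -> bits=101110101
After insert 'cat': sets bits 1 7 -> bits=111110111

Answer: 111110111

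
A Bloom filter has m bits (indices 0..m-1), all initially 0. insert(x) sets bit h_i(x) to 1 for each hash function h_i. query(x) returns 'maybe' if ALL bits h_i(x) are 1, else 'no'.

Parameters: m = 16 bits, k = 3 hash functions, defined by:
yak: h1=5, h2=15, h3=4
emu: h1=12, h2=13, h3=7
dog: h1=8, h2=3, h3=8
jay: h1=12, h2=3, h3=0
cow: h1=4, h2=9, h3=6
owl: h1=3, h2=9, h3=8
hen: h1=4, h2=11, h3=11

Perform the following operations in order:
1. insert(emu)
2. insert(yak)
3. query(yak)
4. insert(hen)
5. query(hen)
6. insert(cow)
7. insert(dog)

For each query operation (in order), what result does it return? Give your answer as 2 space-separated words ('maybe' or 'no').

Start: bits=0000000000000000
Op 1: insert emu -> sets bits 7 12 13 -> bits=0000000100001100
Op 2: insert yak -> sets bits 4 5 15 -> bits=0000110100001101
Op 3: query yak -> checks bit4=1, bit5=1, bit15=1 (all 1) -> maybe
Op 4: insert hen -> sets bits 4 11 -> bits=0000110100011101
Op 5: query hen -> checks bit4=1, bit11=1 (all 1) -> maybe
Op 6: insert cow -> sets bits 4 6 9 -> bits=0000111101011101
Op 7: insert dog -> sets bits 3 8 -> bits=0001111111011101
Query results in order: maybe maybe

Answer: maybe maybe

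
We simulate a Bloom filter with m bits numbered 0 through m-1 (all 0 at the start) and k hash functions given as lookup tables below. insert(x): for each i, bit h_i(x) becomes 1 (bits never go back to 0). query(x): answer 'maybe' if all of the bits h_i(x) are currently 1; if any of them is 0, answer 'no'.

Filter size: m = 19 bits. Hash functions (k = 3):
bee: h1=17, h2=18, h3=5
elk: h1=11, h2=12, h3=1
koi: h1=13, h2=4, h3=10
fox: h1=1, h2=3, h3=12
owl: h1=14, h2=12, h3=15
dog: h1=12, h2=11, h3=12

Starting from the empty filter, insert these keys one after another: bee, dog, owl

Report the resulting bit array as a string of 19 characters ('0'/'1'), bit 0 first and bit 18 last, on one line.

Answer: 0000010000011011011

Derivation:
Start: bits=0000000000000000000
After insert 'bee': sets bits 5 17 18 -> bits=0000010000000000011
After insert 'dog': sets bits 11 12 -> bits=0000010000011000011
After insert 'owl': sets bits 12 14 15 -> bits=0000010000011011011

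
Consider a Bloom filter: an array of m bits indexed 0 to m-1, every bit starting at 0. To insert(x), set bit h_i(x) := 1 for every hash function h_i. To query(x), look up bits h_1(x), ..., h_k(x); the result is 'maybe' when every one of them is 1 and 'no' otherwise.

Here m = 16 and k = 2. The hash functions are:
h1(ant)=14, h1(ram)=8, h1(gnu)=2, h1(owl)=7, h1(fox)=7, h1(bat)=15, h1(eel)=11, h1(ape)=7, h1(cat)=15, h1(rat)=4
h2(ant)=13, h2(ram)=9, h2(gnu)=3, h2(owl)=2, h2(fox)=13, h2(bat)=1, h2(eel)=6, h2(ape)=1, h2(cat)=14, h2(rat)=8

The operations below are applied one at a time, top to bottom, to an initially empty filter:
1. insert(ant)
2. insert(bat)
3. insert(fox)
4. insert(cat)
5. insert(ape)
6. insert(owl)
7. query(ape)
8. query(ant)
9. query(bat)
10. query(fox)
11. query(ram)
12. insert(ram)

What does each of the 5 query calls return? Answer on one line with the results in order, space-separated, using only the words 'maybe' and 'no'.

Answer: maybe maybe maybe maybe no

Derivation:
Start: bits=0000000000000000
Op 1: insert ant -> sets bits 13 14 -> bits=0000000000000110
Op 2: insert bat -> sets bits 1 15 -> bits=0100000000000111
Op 3: insert fox -> sets bits 7 13 -> bits=0100000100000111
Op 4: insert cat -> sets bits 14 15 -> bits=0100000100000111
Op 5: insert ape -> sets bits 1 7 -> bits=0100000100000111
Op 6: insert owl -> sets bits 2 7 -> bits=0110000100000111
Op 7: query ape -> checks bit1=1, bit7=1 (all 1) -> maybe
Op 8: query ant -> checks bit13=1, bit14=1 (all 1) -> maybe
Op 9: query bat -> checks bit1=1, bit15=1 (all 1) -> maybe
Op 10: query fox -> checks bit7=1, bit13=1 (all 1) -> maybe
Op 11: query ram -> checks bit8=0, bit9=0 (has a 0) -> no
Op 12: insert ram -> sets bits 8 9 -> bits=0110000111000111
Query results in order: maybe maybe maybe maybe no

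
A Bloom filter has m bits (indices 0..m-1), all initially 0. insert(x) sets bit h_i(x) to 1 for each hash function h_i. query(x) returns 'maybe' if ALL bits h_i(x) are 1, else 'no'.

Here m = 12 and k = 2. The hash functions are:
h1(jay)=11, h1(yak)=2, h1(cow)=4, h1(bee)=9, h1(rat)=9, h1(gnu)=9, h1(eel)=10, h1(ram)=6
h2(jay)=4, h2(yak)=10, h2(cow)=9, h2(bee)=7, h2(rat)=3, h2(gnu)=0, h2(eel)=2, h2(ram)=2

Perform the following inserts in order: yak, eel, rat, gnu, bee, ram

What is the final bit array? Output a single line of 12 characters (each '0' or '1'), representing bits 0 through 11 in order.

Start: bits=000000000000
After insert 'yak': sets bits 2 10 -> bits=001000000010
After insert 'eel': sets bits 2 10 -> bits=001000000010
After insert 'rat': sets bits 3 9 -> bits=001100000110
After insert 'gnu': sets bits 0 9 -> bits=101100000110
After insert 'bee': sets bits 7 9 -> bits=101100010110
After insert 'ram': sets bits 2 6 -> bits=101100110110

Answer: 101100110110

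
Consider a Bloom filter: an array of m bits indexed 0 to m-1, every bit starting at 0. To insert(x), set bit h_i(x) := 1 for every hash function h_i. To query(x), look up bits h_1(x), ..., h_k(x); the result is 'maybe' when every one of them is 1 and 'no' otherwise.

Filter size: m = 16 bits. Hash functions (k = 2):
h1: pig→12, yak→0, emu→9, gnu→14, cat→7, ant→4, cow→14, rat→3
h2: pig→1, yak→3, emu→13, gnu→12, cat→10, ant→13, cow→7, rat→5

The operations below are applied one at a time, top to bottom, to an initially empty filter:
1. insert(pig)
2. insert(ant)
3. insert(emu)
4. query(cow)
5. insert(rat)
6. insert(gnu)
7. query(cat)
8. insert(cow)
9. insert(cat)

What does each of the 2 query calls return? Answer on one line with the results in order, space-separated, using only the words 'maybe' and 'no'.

Answer: no no

Derivation:
Start: bits=0000000000000000
Op 1: insert pig -> sets bits 1 12 -> bits=0100000000001000
Op 2: insert ant -> sets bits 4 13 -> bits=0100100000001100
Op 3: insert emu -> sets bits 9 13 -> bits=0100100001001100
Op 4: query cow -> checks bit7=0, bit14=0 (has a 0) -> no
Op 5: insert rat -> sets bits 3 5 -> bits=0101110001001100
Op 6: insert gnu -> sets bits 12 14 -> bits=0101110001001110
Op 7: query cat -> checks bit7=0, bit10=0 (has a 0) -> no
Op 8: insert cow -> sets bits 7 14 -> bits=0101110101001110
Op 9: insert cat -> sets bits 7 10 -> bits=0101110101101110
Query results in order: no no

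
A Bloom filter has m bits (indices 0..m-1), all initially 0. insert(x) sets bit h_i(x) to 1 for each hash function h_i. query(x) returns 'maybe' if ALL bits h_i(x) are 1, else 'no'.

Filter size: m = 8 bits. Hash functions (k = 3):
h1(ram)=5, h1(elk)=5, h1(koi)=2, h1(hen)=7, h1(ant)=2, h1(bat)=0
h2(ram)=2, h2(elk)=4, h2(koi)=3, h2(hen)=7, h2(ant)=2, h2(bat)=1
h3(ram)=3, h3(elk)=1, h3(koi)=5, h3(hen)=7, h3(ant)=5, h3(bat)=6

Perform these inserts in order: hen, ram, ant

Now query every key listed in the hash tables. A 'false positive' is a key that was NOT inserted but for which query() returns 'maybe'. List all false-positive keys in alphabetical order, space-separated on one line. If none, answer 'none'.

Answer: koi

Derivation:
Start: bits=00000000
After insert 'hen': sets bits 7 -> bits=00000001
After insert 'ram': sets bits 2 3 5 -> bits=00110101
After insert 'ant': sets bits 2 5 -> bits=00110101
Not inserted: bat elk koi — query each against bits=00110101:
query bat: checks bit0=0, bit1=0, bit6=0 (has a 0) -> no => not a false positive
query elk: checks bit1=0, bit4=0, bit5=1 (has a 0) -> no => not a false positive
query koi: checks bit2=1, bit3=1, bit5=1 (all 1) -> maybe => FALSE POSITIVE
False positives (alphabetical): koi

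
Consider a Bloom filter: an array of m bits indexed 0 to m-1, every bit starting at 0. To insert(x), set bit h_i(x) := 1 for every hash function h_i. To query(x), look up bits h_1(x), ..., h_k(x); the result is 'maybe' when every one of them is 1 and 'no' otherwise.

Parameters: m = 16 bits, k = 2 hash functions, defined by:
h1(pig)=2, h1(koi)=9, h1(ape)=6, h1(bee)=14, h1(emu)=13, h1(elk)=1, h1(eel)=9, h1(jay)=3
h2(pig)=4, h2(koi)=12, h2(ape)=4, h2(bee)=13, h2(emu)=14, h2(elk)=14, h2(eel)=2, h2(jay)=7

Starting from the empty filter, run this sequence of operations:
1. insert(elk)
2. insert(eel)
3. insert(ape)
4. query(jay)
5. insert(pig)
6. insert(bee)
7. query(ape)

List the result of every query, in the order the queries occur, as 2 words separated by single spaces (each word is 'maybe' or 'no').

Answer: no maybe

Derivation:
Start: bits=0000000000000000
Op 1: insert elk -> sets bits 1 14 -> bits=0100000000000010
Op 2: insert eel -> sets bits 2 9 -> bits=0110000001000010
Op 3: insert ape -> sets bits 4 6 -> bits=0110101001000010
Op 4: query jay -> checks bit3=0, bit7=0 (has a 0) -> no
Op 5: insert pig -> sets bits 2 4 -> bits=0110101001000010
Op 6: insert bee -> sets bits 13 14 -> bits=0110101001000110
Op 7: query ape -> checks bit4=1, bit6=1 (all 1) -> maybe
Query results in order: no maybe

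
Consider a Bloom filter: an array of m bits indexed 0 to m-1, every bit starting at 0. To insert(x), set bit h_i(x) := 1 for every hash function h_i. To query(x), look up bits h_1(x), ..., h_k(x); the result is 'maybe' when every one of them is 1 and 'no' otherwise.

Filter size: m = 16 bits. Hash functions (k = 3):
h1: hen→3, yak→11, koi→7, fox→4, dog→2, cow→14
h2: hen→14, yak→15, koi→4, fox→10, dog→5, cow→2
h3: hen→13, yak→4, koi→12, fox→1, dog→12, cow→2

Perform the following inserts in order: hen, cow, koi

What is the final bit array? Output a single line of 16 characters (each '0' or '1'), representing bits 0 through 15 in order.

Start: bits=0000000000000000
After insert 'hen': sets bits 3 13 14 -> bits=0001000000000110
After insert 'cow': sets bits 2 14 -> bits=0011000000000110
After insert 'koi': sets bits 4 7 12 -> bits=0011100100001110

Answer: 0011100100001110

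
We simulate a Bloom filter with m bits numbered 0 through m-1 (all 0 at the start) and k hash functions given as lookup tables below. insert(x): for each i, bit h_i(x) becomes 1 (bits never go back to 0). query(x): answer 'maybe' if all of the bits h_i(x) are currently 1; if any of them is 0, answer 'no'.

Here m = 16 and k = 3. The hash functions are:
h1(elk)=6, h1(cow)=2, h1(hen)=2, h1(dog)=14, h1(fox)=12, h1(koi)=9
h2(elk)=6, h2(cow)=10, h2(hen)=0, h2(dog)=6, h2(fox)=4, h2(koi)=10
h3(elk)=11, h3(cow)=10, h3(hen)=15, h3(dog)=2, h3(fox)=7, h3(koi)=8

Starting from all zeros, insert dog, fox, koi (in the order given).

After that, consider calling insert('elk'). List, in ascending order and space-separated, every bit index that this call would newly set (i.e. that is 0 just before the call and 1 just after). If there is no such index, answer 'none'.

Answer: 11

Derivation:
Start: bits=0000000000000000
After insert 'dog': sets bits 2 6 14 -> bits=0010001000000010
After insert 'fox': sets bits 4 7 12 -> bits=0010101100001010
After insert 'koi': sets bits 8 9 10 -> bits=0010101111101010
insert 'elk' would touch bits 6 11; currently bit6=1, bit11=0
Bits that are 0 among those (would change 0->1): 11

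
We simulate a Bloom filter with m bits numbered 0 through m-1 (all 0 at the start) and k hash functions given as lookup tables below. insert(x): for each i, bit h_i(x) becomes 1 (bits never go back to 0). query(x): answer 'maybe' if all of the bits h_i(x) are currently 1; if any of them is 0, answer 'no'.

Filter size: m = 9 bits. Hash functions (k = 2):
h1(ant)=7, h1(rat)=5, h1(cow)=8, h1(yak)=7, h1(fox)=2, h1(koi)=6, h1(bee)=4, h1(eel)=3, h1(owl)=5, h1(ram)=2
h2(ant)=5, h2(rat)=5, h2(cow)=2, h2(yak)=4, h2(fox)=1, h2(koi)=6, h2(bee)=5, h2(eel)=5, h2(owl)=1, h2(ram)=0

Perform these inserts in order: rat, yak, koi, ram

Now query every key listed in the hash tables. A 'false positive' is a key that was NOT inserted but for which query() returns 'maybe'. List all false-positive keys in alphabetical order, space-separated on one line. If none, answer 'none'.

Answer: ant bee

Derivation:
Start: bits=000000000
After insert 'rat': sets bits 5 -> bits=000001000
After insert 'yak': sets bits 4 7 -> bits=000011010
After insert 'koi': sets bits 6 -> bits=000011110
After insert 'ram': sets bits 0 2 -> bits=101011110
Not inserted: ant bee cow eel fox owl — query each against bits=101011110:
query ant: checks bit5=1, bit7=1 (all 1) -> maybe => FALSE POSITIVE
query bee: checks bit4=1, bit5=1 (all 1) -> maybe => FALSE POSITIVE
query cow: checks bit2=1, bit8=0 (has a 0) -> no => not a false positive
query eel: checks bit3=0, bit5=1 (has a 0) -> no => not a false positive
query fox: checks bit1=0, bit2=1 (has a 0) -> no => not a false positive
query owl: checks bit1=0, bit5=1 (has a 0) -> no => not a false positive
False positives (alphabetical): ant bee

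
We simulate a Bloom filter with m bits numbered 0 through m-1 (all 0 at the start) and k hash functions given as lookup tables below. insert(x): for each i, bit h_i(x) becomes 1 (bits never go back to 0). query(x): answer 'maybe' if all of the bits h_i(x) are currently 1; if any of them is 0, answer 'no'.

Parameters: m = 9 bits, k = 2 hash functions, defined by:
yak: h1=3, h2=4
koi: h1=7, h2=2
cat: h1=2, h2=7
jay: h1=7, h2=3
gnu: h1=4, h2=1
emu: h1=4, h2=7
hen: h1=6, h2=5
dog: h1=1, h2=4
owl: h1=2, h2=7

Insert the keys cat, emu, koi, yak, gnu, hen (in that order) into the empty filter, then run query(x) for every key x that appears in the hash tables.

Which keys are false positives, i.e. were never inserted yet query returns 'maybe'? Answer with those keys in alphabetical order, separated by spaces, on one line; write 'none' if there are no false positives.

Answer: dog jay owl

Derivation:
Start: bits=000000000
After insert 'cat': sets bits 2 7 -> bits=001000010
After insert 'emu': sets bits 4 7 -> bits=001010010
After insert 'koi': sets bits 2 7 -> bits=001010010
After insert 'yak': sets bits 3 4 -> bits=001110010
After insert 'gnu': sets bits 1 4 -> bits=011110010
After insert 'hen': sets bits 5 6 -> bits=011111110
Not inserted: dog jay owl — query each against bits=011111110:
query dog: checks bit1=1, bit4=1 (all 1) -> maybe => FALSE POSITIVE
query jay: checks bit3=1, bit7=1 (all 1) -> maybe => FALSE POSITIVE
query owl: checks bit2=1, bit7=1 (all 1) -> maybe => FALSE POSITIVE
False positives (alphabetical): dog jay owl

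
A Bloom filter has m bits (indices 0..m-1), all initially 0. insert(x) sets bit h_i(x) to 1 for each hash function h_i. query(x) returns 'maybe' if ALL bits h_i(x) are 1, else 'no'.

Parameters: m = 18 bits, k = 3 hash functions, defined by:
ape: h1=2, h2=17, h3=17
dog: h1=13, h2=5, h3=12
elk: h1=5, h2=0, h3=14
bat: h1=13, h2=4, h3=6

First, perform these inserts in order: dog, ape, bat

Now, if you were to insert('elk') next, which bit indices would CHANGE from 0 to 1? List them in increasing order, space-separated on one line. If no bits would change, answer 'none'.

Start: bits=000000000000000000
After insert 'dog': sets bits 5 12 13 -> bits=000001000000110000
After insert 'ape': sets bits 2 17 -> bits=001001000000110001
After insert 'bat': sets bits 4 6 13 -> bits=001011100000110001
insert 'elk' would touch bits 0 5 14; currently bit0=0, bit5=1, bit14=0
Bits that are 0 among those (would change 0->1): 0 14

Answer: 0 14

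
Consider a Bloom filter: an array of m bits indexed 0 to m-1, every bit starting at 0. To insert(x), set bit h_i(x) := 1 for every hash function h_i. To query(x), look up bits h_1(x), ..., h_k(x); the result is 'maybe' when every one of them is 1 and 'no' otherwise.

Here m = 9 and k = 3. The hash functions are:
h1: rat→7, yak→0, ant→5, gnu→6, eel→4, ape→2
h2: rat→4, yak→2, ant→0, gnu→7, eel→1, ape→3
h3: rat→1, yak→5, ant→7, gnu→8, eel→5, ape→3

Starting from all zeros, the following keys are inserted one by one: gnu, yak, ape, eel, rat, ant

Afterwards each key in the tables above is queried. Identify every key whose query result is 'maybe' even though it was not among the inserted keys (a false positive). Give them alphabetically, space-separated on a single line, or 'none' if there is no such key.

Start: bits=000000000
After insert 'gnu': sets bits 6 7 8 -> bits=000000111
After insert 'yak': sets bits 0 2 5 -> bits=101001111
After insert 'ape': sets bits 2 3 -> bits=101101111
After insert 'eel': sets bits 1 4 5 -> bits=111111111
After insert 'rat': sets bits 1 4 7 -> bits=111111111
After insert 'ant': sets bits 0 5 7 -> bits=111111111
Not inserted: (none) — query each against bits=111111111:
False positives (alphabetical): none

Answer: none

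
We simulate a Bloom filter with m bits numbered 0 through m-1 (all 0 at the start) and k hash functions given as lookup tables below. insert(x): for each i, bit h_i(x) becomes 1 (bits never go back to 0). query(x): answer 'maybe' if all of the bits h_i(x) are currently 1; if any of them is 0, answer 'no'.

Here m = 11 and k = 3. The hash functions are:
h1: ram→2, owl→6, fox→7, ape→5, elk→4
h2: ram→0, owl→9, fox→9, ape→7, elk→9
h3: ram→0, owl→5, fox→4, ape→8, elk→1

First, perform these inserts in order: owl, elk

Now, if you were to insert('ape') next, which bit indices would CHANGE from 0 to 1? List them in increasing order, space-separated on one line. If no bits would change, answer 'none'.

Answer: 7 8

Derivation:
Start: bits=00000000000
After insert 'owl': sets bits 5 6 9 -> bits=00000110010
After insert 'elk': sets bits 1 4 9 -> bits=01001110010
insert 'ape' would touch bits 5 7 8; currently bit5=1, bit7=0, bit8=0
Bits that are 0 among those (would change 0->1): 7 8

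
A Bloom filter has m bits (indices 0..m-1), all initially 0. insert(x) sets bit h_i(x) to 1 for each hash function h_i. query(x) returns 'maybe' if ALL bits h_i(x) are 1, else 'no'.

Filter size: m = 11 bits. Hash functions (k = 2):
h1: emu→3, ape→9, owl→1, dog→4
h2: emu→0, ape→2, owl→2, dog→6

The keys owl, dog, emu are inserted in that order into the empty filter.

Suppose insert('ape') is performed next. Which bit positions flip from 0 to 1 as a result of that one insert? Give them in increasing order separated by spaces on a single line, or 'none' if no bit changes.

Answer: 9

Derivation:
Start: bits=00000000000
After insert 'owl': sets bits 1 2 -> bits=01100000000
After insert 'dog': sets bits 4 6 -> bits=01101010000
After insert 'emu': sets bits 0 3 -> bits=11111010000
insert 'ape' would touch bits 2 9; currently bit2=1, bit9=0
Bits that are 0 among those (would change 0->1): 9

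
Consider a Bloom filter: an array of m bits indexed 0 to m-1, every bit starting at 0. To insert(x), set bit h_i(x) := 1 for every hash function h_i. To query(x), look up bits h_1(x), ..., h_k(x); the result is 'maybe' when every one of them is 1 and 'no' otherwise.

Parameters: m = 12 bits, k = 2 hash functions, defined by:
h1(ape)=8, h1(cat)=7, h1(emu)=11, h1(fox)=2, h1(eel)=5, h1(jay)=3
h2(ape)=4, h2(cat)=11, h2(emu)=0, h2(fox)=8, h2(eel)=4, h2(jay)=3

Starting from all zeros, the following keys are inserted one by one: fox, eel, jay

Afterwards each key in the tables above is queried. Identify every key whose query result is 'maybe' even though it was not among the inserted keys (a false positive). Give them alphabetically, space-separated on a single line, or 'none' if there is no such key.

Start: bits=000000000000
After insert 'fox': sets bits 2 8 -> bits=001000001000
After insert 'eel': sets bits 4 5 -> bits=001011001000
After insert 'jay': sets bits 3 -> bits=001111001000
Not inserted: ape cat emu — query each against bits=001111001000:
query ape: checks bit4=1, bit8=1 (all 1) -> maybe => FALSE POSITIVE
query cat: checks bit7=0, bit11=0 (has a 0) -> no => not a false positive
query emu: checks bit0=0, bit11=0 (has a 0) -> no => not a false positive
False positives (alphabetical): ape

Answer: ape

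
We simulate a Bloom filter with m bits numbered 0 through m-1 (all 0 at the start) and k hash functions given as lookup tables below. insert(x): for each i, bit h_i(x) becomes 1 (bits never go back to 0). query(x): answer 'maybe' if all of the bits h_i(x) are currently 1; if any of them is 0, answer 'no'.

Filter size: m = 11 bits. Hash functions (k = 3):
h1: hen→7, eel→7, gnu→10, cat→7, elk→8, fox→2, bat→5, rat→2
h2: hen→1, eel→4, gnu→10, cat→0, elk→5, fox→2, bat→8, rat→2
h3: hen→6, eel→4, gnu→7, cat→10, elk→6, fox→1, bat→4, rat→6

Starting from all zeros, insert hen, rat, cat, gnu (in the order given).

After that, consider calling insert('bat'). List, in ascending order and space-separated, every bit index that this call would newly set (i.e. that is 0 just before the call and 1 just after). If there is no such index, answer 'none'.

Answer: 4 5 8

Derivation:
Start: bits=00000000000
After insert 'hen': sets bits 1 6 7 -> bits=01000011000
After insert 'rat': sets bits 2 6 -> bits=01100011000
After insert 'cat': sets bits 0 7 10 -> bits=11100011001
After insert 'gnu': sets bits 7 10 -> bits=11100011001
insert 'bat' would touch bits 4 5 8; currently bit4=0, bit5=0, bit8=0
Bits that are 0 among those (would change 0->1): 4 5 8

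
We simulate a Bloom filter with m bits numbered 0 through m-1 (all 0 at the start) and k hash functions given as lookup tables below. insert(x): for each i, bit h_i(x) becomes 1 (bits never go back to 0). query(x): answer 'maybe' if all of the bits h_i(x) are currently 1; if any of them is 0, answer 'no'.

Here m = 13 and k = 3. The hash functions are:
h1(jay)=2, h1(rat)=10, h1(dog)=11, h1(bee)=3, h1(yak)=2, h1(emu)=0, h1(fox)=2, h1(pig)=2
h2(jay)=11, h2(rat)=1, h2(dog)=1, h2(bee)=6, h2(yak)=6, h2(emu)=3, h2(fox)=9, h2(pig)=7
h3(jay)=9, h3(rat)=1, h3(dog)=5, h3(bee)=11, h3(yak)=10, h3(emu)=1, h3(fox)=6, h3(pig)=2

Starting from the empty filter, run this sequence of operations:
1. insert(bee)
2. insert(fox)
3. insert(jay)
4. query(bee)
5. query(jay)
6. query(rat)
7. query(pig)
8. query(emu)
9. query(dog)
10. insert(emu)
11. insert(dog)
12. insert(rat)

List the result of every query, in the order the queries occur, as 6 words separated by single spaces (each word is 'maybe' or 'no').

Start: bits=0000000000000
Op 1: insert bee -> sets bits 3 6 11 -> bits=0001001000010
Op 2: insert fox -> sets bits 2 6 9 -> bits=0011001001010
Op 3: insert jay -> sets bits 2 9 11 -> bits=0011001001010
Op 4: query bee -> checks bit3=1, bit6=1, bit11=1 (all 1) -> maybe
Op 5: query jay -> checks bit2=1, bit9=1, bit11=1 (all 1) -> maybe
Op 6: query rat -> checks bit1=0, bit10=0 (has a 0) -> no
Op 7: query pig -> checks bit2=1, bit7=0 (has a 0) -> no
Op 8: query emu -> checks bit0=0, bit1=0, bit3=1 (has a 0) -> no
Op 9: query dog -> checks bit1=0, bit5=0, bit11=1 (has a 0) -> no
Op 10: insert emu -> sets bits 0 1 3 -> bits=1111001001010
Op 11: insert dog -> sets bits 1 5 11 -> bits=1111011001010
Op 12: insert rat -> sets bits 1 10 -> bits=1111011001110
Query results in order: maybe maybe no no no no

Answer: maybe maybe no no no no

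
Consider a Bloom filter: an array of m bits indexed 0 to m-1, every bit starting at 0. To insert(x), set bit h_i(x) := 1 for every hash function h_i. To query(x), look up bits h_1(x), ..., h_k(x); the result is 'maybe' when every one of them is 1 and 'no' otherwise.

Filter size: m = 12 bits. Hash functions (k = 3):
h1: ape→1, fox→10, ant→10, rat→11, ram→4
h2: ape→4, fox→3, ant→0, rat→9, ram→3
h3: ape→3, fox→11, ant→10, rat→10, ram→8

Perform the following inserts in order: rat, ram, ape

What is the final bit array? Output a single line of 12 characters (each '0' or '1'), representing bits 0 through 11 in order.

Answer: 010110001111

Derivation:
Start: bits=000000000000
After insert 'rat': sets bits 9 10 11 -> bits=000000000111
After insert 'ram': sets bits 3 4 8 -> bits=000110001111
After insert 'ape': sets bits 1 3 4 -> bits=010110001111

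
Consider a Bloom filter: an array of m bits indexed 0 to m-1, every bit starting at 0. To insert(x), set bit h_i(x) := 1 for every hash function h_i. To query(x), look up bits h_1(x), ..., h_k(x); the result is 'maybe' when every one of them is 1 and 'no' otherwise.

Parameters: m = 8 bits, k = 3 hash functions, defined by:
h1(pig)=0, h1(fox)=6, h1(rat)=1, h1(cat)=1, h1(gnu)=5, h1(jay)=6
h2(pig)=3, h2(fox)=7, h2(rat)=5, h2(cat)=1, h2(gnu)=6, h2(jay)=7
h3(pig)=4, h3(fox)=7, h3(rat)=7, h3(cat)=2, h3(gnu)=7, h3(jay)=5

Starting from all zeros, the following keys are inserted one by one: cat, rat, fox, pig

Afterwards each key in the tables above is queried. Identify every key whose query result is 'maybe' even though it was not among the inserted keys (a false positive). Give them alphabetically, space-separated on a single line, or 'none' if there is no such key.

Answer: gnu jay

Derivation:
Start: bits=00000000
After insert 'cat': sets bits 1 2 -> bits=01100000
After insert 'rat': sets bits 1 5 7 -> bits=01100101
After insert 'fox': sets bits 6 7 -> bits=01100111
After insert 'pig': sets bits 0 3 4 -> bits=11111111
Not inserted: gnu jay — query each against bits=11111111:
query gnu: checks bit5=1, bit6=1, bit7=1 (all 1) -> maybe => FALSE POSITIVE
query jay: checks bit5=1, bit6=1, bit7=1 (all 1) -> maybe => FALSE POSITIVE
False positives (alphabetical): gnu jay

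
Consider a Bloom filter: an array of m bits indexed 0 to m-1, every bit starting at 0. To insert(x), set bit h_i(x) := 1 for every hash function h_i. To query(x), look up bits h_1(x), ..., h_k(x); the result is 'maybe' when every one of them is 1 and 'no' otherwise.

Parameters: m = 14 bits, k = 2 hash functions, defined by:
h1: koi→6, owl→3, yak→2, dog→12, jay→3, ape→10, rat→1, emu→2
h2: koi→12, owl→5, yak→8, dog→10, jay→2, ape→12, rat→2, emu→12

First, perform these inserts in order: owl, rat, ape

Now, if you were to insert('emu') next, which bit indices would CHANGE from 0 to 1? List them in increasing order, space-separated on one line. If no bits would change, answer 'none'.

Start: bits=00000000000000
After insert 'owl': sets bits 3 5 -> bits=00010100000000
After insert 'rat': sets bits 1 2 -> bits=01110100000000
After insert 'ape': sets bits 10 12 -> bits=01110100001010
insert 'emu' would touch bits 2 12; currently bit2=1, bit12=1
Bits that are 0 among those (would change 0->1): none

Answer: none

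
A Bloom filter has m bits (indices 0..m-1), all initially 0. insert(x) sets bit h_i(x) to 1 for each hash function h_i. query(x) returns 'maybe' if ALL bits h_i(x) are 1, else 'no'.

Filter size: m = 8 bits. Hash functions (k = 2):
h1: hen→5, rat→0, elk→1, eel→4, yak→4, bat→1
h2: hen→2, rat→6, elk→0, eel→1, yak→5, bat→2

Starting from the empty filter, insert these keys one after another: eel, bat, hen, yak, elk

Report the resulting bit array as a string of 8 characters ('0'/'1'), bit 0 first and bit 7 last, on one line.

Answer: 11101100

Derivation:
Start: bits=00000000
After insert 'eel': sets bits 1 4 -> bits=01001000
After insert 'bat': sets bits 1 2 -> bits=01101000
After insert 'hen': sets bits 2 5 -> bits=01101100
After insert 'yak': sets bits 4 5 -> bits=01101100
After insert 'elk': sets bits 0 1 -> bits=11101100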